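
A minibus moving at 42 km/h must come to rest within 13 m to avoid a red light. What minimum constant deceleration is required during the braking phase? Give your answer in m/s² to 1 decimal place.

Required deceleration ≈ 5.2 m/s²

42 km/h ÷ 3.6 = 11.6667 m/s.
v² = 2a·d ⇒ a = v²/(2d) = 11.6667² / (2 × 13.000) = 136.112 / 26.000 = 5.2351 m/s².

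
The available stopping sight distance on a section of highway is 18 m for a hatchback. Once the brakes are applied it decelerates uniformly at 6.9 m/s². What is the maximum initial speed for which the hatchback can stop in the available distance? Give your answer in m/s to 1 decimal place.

v²/(2a) = d ⇒ v = √(2 × 6.900 × 18) = √248.40 = 15.7607 m/s.

Maximum speed ≈ 15.8 m/s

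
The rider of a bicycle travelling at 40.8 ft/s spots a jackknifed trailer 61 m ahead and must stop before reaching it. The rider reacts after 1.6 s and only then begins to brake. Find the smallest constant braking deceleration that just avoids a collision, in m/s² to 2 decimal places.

40.8 ft/s × 0.3048 = 12.4358 m/s.
Distance covered during reaction = 12.4358 × 1.6 = 19.897 m.
Distance available for braking: 61 − 19.897 = 41.103 m.
v² = 2a·d ⇒ a = v²/(2d) = 12.4358² / (2 × 41.103) = 154.649 / 82.206 = 1.8812 m/s².

Required deceleration ≈ 1.88 m/s²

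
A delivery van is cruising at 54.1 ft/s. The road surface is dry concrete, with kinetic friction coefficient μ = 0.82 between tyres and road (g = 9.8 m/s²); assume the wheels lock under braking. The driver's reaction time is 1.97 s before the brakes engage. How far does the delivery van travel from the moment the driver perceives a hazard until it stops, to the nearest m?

54.1 ft/s × 0.3048 = 16.4897 m/s.
a = μg = 0.82 × 9.8 = 8.036 m/s².
Reaction distance = v·t_r = 16.4897 × 1.97 = 32.485 m.
Braking distance = v²/(2a) = 16.4897² / (2 × 8.036) = 271.910 / 16.072 = 16.918 m.
Total = 32.485 + 16.918 = 49.403 m.

Total stopping distance ≈ 49 m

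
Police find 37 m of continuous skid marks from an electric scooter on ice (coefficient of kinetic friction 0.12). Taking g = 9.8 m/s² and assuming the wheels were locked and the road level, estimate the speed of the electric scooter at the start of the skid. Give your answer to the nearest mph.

Initial speed ≈ 21 mph

Deceleration a = μg = 0.12 × 9.8 = 1.176 m/s².
v = √(2a·d) = √(2 × 1.176 × 37) = √87.024 = 9.3287 m/s.
= 9.3287 ÷ 0.44704 = 20.868 mph.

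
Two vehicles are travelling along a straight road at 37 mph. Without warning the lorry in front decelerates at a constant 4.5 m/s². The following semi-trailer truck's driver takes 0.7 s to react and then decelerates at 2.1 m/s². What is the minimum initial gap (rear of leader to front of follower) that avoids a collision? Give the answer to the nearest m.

Minimum gap ≈ 46 m

37 mph × 0.44704 = 16.5405 m/s.
Leader travels v²/(2a_L) = 273.588 / 9.000 = 30.399 m before stopping.
Follower covers v·t_r = 16.5405 × 0.7 = 11.578 m while reacting, then v²/(2a_F) = 273.588 / 4.200 = 65.140 m while braking, for a total of 11.578 + 65.140 = 76.718 m.
Since a_F ≤ a_L and the follower starts braking later, the follower is never slower than the leader, so the closest approach is when both have stopped.
Minimum gap = 76.718 − 30.399 = 46.319 m.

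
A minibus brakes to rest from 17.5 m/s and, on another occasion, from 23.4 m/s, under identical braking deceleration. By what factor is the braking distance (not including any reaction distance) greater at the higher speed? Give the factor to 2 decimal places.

Factor ≈ 1.79

Braking distance d = v²/(2a), so with a fixed, d ∝ v².
Factor = (23.4/17.5)² = 1.3371² = 1.7878.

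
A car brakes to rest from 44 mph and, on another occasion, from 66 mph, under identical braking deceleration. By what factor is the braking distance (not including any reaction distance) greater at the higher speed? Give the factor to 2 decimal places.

Braking distance d = v²/(2a), so with a fixed, d ∝ v².
Factor = (66/44)² = 1.5000² = 2.2500.

Factor ≈ 2.25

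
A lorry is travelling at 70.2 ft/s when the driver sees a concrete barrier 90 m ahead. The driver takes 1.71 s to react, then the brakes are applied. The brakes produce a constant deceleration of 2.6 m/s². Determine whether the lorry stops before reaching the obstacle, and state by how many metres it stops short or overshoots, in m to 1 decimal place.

70.2 ft/s × 0.3048 = 21.3970 m/s.
Reaction distance = 21.3970 × 1.71 = 36.589 m.
Braking distance = v²/(2a) = 457.832 / 5.200 = 88.045 m.
Total stopping distance = 36.589 + 88.045 = 124.634 m, vs 90 m available — it cannot stop in time and overshoots by 124.634 − 90 = 34.634 m.

No — it overshoots by 34.6 m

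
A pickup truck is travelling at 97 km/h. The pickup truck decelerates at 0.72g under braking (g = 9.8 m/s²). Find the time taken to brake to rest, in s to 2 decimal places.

Braking time ≈ 3.82 s

97 km/h ÷ 3.6 = 26.9444 m/s.
a = 0.72 × 9.8 = 7.056 m/s².
Braking time = v/a = 26.9444 / 7.056 = 3.819 s.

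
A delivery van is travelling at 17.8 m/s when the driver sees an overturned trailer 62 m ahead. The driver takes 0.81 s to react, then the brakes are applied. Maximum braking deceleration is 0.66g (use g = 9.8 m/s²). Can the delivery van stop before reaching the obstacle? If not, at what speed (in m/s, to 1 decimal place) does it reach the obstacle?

Yes — it stops about 23.1 m short of the obstacle, so it never reaches it

a = 0.66 × 9.8 = 6.468 m/s².
Reaction distance = 17.8000 × 0.81 = 14.418 m.
Braking distance = v²/(2a) = 316.840 / 12.936 = 24.493 m.
Total stopping distance = 14.418 + 24.493 = 38.911 m, vs 62 m available — it stops with 62 − 38.911 = 23.089 m to spare.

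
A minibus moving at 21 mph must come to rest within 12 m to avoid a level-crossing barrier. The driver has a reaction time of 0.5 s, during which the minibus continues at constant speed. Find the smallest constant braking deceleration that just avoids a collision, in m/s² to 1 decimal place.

21 mph × 0.44704 = 9.3878 m/s.
Distance covered during reaction = 9.3878 × 0.5 = 4.694 m.
Distance available for braking: 12 − 4.694 = 7.306 m.
v² = 2a·d ⇒ a = v²/(2d) = 9.3878² / (2 × 7.306) = 88.131 / 14.612 = 6.0314 m/s².

Required deceleration ≈ 6.0 m/s²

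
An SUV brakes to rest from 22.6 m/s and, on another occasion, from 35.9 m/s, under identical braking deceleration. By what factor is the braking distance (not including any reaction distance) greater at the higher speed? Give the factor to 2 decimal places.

Factor ≈ 2.52

Braking distance d = v²/(2a), so with a fixed, d ∝ v².
Factor = (35.9/22.6)² = 1.5885² = 2.5233.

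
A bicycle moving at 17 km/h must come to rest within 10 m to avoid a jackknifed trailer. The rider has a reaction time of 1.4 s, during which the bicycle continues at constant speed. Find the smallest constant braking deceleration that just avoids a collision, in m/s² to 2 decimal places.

Required deceleration ≈ 3.29 m/s²

17 km/h ÷ 3.6 = 4.7222 m/s.
Distance covered during reaction = 4.7222 × 1.4 = 6.611 m.
Distance available for braking: 10 − 6.611 = 3.389 m.
v² = 2a·d ⇒ a = v²/(2d) = 4.7222² / (2 × 3.389) = 22.299 / 6.778 = 3.2899 m/s².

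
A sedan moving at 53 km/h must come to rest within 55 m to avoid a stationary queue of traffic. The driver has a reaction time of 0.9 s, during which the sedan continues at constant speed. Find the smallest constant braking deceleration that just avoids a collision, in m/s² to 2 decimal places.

53 km/h ÷ 3.6 = 14.7222 m/s.
Distance covered during reaction = 14.7222 × 0.9 = 13.250 m.
Distance available for braking: 55 − 13.250 = 41.750 m.
v² = 2a·d ⇒ a = v²/(2d) = 14.7222² / (2 × 41.750) = 216.743 / 83.500 = 2.5957 m/s².

Required deceleration ≈ 2.60 m/s²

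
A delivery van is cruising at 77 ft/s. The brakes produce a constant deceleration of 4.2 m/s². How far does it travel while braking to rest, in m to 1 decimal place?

Braking distance ≈ 65.6 m

77 ft/s × 0.3048 = 23.4696 m/s.
Braking distance = v²/(2a) = 23.4696² / (2 × 4.200) = 550.822 / 8.400 = 65.574 m.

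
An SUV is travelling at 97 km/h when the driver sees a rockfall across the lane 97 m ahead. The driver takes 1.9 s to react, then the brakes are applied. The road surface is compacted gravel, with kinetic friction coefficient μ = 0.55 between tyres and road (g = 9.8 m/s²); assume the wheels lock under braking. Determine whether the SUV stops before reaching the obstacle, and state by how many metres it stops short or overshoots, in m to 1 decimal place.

No — it overshoots by 21.5 m

97 km/h ÷ 3.6 = 26.9444 m/s.
a = μg = 0.55 × 9.8 = 5.390 m/s².
Reaction distance = 26.9444 × 1.9 = 51.194 m.
Braking distance = v²/(2a) = 726.001 / 10.780 = 67.347 m.
Total stopping distance = 51.194 + 67.347 = 118.541 m, vs 97 m available — it cannot stop in time and overshoots by 118.541 − 97 = 21.541 m.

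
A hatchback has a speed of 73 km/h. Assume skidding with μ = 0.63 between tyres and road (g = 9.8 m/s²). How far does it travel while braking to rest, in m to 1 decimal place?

73 km/h ÷ 3.6 = 20.2778 m/s.
a = μg = 0.63 × 9.8 = 6.174 m/s².
Braking distance = v²/(2a) = 20.2778² / (2 × 6.174) = 411.189 / 12.348 = 33.300 m.

Braking distance ≈ 33.3 m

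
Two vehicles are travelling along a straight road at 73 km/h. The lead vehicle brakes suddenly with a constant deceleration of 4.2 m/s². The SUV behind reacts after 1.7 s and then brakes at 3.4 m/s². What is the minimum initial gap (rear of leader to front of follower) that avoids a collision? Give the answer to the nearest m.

Minimum gap ≈ 46 m

73 km/h ÷ 3.6 = 20.2778 m/s.
Leader travels v²/(2a_L) = 411.189 / 8.400 = 48.951 m before stopping.
Follower covers v·t_r = 20.2778 × 1.7 = 34.472 m while reacting, then v²/(2a_F) = 411.189 / 6.800 = 60.469 m while braking, for a total of 34.472 + 60.469 = 94.941 m.
Since a_F ≤ a_L and the follower starts braking later, the follower is never slower than the leader, so the closest approach is when both have stopped.
Minimum gap = 94.941 − 48.951 = 45.990 m.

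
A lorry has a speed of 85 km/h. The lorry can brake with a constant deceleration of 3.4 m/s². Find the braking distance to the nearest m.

85 km/h ÷ 3.6 = 23.6111 m/s.
Braking distance = v²/(2a) = 23.6111² / (2 × 3.400) = 557.484 / 6.800 = 81.983 m.

Braking distance ≈ 82 m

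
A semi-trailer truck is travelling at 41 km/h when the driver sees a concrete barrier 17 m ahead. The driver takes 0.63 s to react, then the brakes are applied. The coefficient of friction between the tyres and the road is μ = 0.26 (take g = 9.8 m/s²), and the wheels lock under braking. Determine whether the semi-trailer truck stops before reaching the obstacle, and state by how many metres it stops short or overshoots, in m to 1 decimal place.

41 km/h ÷ 3.6 = 11.3889 m/s.
a = μg = 0.26 × 9.8 = 2.548 m/s².
Reaction distance = 11.3889 × 0.63 = 7.175 m.
Braking distance = v²/(2a) = 129.707 / 5.096 = 25.453 m.
Total stopping distance = 7.175 + 25.453 = 32.628 m, vs 17 m available — it cannot stop in time and overshoots by 32.628 − 17 = 15.628 m.

No — it overshoots by 15.6 m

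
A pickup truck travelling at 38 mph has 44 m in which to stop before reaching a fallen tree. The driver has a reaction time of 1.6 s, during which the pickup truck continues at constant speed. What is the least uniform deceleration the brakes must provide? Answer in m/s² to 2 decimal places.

Required deceleration ≈ 8.58 m/s²

38 mph × 0.44704 = 16.9875 m/s.
Distance covered during reaction = 16.9875 × 1.6 = 27.180 m.
Distance available for braking: 44 − 27.180 = 16.820 m.
v² = 2a·d ⇒ a = v²/(2d) = 16.9875² / (2 × 16.820) = 288.575 / 33.640 = 8.5783 m/s².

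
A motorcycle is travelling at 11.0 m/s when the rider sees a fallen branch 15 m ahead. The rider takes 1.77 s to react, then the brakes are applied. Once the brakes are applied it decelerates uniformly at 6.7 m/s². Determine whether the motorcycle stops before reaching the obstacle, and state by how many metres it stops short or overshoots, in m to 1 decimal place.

Reaction distance = 11.0000 × 1.77 = 19.470 m.
Braking distance = v²/(2a) = 121.000 / 13.400 = 9.030 m.
Total stopping distance = 19.470 + 9.030 = 28.500 m, vs 15 m available — it cannot stop in time and overshoots by 28.500 − 15 = 13.500 m.

No — it overshoots by 13.5 m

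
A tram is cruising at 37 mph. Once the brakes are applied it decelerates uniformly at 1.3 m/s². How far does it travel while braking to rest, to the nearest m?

37 mph × 0.44704 = 16.5405 m/s.
Braking distance = v²/(2a) = 16.5405² / (2 × 1.300) = 273.588 / 2.600 = 105.226 m.

Braking distance ≈ 105 m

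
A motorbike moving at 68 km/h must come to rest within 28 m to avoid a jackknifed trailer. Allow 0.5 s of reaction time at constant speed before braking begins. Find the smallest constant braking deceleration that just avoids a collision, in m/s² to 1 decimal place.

68 km/h ÷ 3.6 = 18.8889 m/s.
Distance covered during reaction = 18.8889 × 0.5 = 9.444 m.
Distance available for braking: 28 − 9.444 = 18.556 m.
v² = 2a·d ⇒ a = v²/(2d) = 18.8889² / (2 × 18.556) = 356.791 / 37.112 = 9.6139 m/s².

Required deceleration ≈ 9.6 m/s²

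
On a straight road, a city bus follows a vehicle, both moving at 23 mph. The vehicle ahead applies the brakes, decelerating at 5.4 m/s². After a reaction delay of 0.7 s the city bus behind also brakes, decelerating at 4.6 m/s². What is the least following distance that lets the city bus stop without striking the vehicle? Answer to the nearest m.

23 mph × 0.44704 = 10.2819 m/s.
Leader travels v²/(2a_L) = 105.717 / 10.800 = 9.789 m before stopping.
Follower covers v·t_r = 10.2819 × 0.7 = 7.197 m while reacting, then v²/(2a_F) = 105.717 / 9.200 = 11.491 m while braking, for a total of 7.197 + 11.491 = 18.688 m.
Since a_F ≤ a_L and the follower starts braking later, the follower is never slower than the leader, so the closest approach is when both have stopped.
Minimum gap = 18.688 − 9.789 = 8.899 m.

Minimum gap ≈ 9 m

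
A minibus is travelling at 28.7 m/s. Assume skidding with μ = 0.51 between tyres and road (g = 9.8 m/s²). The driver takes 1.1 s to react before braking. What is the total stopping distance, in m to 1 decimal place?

Total stopping distance ≈ 114.0 m

a = μg = 0.51 × 9.8 = 4.998 m/s².
Reaction distance = v·t_r = 28.7000 × 1.1 = 31.570 m.
Braking distance = v²/(2a) = 28.7000² / (2 × 4.998) = 823.690 / 9.996 = 82.402 m.
Total = 31.570 + 82.402 = 113.972 m.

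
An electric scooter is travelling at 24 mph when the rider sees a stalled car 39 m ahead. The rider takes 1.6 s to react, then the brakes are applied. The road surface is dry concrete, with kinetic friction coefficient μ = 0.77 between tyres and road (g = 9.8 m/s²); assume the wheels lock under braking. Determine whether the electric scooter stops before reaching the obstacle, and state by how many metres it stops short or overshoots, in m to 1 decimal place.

Yes — it stops 14.2 m short of the obstacle

24 mph × 0.44704 = 10.7290 m/s.
a = μg = 0.77 × 9.8 = 7.546 m/s².
Reaction distance = 10.7290 × 1.6 = 17.166 m.
Braking distance = v²/(2a) = 115.111 / 15.092 = 7.627 m.
Total stopping distance = 17.166 + 7.627 = 24.793 m, vs 39 m available — it stops with 39 − 24.793 = 14.207 m to spare.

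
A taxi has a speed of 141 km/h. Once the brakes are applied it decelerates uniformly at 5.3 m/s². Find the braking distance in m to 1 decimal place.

Braking distance ≈ 144.7 m

141 km/h ÷ 3.6 = 39.1667 m/s.
Braking distance = v²/(2a) = 39.1667² / (2 × 5.300) = 1534.030 / 10.600 = 144.720 m.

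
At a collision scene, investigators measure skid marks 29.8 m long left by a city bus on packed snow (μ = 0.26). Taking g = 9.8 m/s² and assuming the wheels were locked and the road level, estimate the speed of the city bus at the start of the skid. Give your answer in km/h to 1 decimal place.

Initial speed ≈ 44.4 km/h

Deceleration a = μg = 0.26 × 9.8 = 2.548 m/s².
v = √(2a·d) = √(2 × 2.548 × 29.8) = √151.861 = 12.3232 m/s.
= 12.3232 × 3.6 = 44.364 km/h.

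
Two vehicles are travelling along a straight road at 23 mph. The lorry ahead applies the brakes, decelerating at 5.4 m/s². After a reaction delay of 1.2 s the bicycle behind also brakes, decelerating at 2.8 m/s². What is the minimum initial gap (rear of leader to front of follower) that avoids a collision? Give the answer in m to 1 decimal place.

23 mph × 0.44704 = 10.2819 m/s.
Leader travels v²/(2a_L) = 105.717 / 10.800 = 9.789 m before stopping.
Follower covers v·t_r = 10.2819 × 1.2 = 12.338 m while reacting, then v²/(2a_F) = 105.717 / 5.600 = 18.878 m while braking, for a total of 12.338 + 18.878 = 31.216 m.
Since a_F ≤ a_L and the follower starts braking later, the follower is never slower than the leader, so the closest approach is when both have stopped.
Minimum gap = 31.216 − 9.789 = 21.427 m.

Minimum gap ≈ 21.4 m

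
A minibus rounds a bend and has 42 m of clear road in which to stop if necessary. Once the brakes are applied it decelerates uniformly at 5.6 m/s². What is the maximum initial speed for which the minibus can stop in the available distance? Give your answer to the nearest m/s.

v²/(2a) = d ⇒ v = √(2 × 5.600 × 42) = √470.40 = 21.6887 m/s.

Maximum speed ≈ 22 m/s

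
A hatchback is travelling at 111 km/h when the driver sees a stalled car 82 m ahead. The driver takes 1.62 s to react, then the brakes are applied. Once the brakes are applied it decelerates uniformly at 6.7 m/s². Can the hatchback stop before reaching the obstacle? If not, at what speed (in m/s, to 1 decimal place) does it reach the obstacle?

No — it strikes the obstacle at 22.8 m/s

111 km/h ÷ 3.6 = 30.8333 m/s.
Reaction distance = 30.8333 × 1.62 = 49.950 m.
Braking distance needed to stop: v²/(2a) = 950.692 / 13.400 = 70.947 m, so total needed = 49.950 + 70.947 = 120.897 m > 82 m — it cannot stop.
Distance remaining when braking begins: 82 − 49.950 = 32.050 m.
v² = v₀² − 2a·d = 950.692 − 2 × 6.700 × 32.050 = 521.222 m²/s².
v = √521.222 = 22.830 m/s.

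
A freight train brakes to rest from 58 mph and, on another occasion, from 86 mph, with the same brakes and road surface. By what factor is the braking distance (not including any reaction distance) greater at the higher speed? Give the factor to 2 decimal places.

Braking distance d = v²/(2a), so with a fixed, d ∝ v².
Factor = (86/58)² = 1.4828² = 2.1987.

Factor ≈ 2.20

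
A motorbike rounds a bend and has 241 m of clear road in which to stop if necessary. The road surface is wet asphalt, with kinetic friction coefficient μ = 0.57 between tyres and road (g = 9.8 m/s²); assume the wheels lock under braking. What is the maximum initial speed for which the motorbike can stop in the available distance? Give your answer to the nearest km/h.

Maximum speed ≈ 187 km/h

a = μg = 0.57 × 9.8 = 5.586 m/s².
v²/(2a) = d ⇒ v = √(2 × 5.586 × 241) = √2692.45 = 51.8888 m/s.
51.8888 m/s × 3.6 = 186.800 km/h.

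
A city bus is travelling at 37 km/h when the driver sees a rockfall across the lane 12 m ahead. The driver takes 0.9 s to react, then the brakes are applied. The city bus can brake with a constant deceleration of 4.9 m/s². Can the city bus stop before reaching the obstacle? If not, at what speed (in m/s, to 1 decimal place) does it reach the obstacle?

37 km/h ÷ 3.6 = 10.2778 m/s.
Reaction distance = 10.2778 × 0.9 = 9.250 m.
Braking distance needed to stop: v²/(2a) = 105.633 / 9.800 = 10.779 m, so total needed = 9.250 + 10.779 = 20.029 m > 12 m — it cannot stop.
Distance remaining when braking begins: 12 − 9.250 = 2.750 m.
v² = v₀² − 2a·d = 105.633 − 2 × 4.900 × 2.750 = 78.683 m²/s².
v = √78.683 = 8.870 m/s.

No — it strikes the obstacle at 8.9 m/s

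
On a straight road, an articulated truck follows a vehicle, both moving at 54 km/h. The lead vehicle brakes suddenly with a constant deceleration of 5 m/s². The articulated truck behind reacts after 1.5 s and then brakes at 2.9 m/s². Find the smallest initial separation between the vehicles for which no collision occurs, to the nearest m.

Minimum gap ≈ 39 m

54 km/h ÷ 3.6 = 15.0000 m/s.
Leader travels v²/(2a_L) = 225.000 / 10.000 = 22.500 m before stopping.
Follower covers v·t_r = 15.0000 × 1.5 = 22.500 m while reacting, then v²/(2a_F) = 225.000 / 5.800 = 38.793 m while braking, for a total of 22.500 + 38.793 = 61.293 m.
Since a_F ≤ a_L and the follower starts braking later, the follower is never slower than the leader, so the closest approach is when both have stopped.
Minimum gap = 61.293 − 22.500 = 38.793 m.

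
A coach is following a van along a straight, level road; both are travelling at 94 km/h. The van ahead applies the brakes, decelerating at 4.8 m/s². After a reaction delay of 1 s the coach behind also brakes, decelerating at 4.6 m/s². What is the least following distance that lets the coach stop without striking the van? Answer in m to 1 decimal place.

Minimum gap ≈ 29.2 m

94 km/h ÷ 3.6 = 26.1111 m/s.
Leader travels v²/(2a_L) = 681.790 / 9.600 = 71.020 m before stopping.
Follower covers v·t_r = 26.1111 × 1 = 26.111 m while reacting, then v²/(2a_F) = 681.790 / 9.200 = 74.108 m while braking, for a total of 26.111 + 74.108 = 100.219 m.
Since a_F ≤ a_L and the follower starts braking later, the follower is never slower than the leader, so the closest approach is when both have stopped.
Minimum gap = 100.219 − 71.020 = 29.199 m.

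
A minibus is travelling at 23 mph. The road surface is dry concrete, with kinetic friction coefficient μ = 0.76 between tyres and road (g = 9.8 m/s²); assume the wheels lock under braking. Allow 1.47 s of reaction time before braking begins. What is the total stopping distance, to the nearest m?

Total stopping distance ≈ 22 m

23 mph × 0.44704 = 10.2819 m/s.
a = μg = 0.76 × 9.8 = 7.448 m/s².
Reaction distance = v·t_r = 10.2819 × 1.47 = 15.114 m.
Braking distance = v²/(2a) = 10.2819² / (2 × 7.448) = 105.717 / 14.896 = 7.097 m.
Total = 15.114 + 7.097 = 22.211 m.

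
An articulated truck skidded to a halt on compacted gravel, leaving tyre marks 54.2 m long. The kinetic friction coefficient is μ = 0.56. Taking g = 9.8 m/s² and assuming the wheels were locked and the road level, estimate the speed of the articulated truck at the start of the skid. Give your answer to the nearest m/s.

Deceleration a = μg = 0.56 × 9.8 = 5.488 m/s².
v = √(2a·d) = √(2 × 5.488 × 54.2) = √594.899 = 24.3906 m/s.

Initial speed ≈ 24 m/s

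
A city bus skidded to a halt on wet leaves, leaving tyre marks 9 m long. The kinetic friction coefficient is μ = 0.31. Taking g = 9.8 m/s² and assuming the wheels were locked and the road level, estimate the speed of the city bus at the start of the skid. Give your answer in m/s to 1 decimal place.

Deceleration a = μg = 0.31 × 9.8 = 3.038 m/s².
v = √(2a·d) = √(2 × 3.038 × 9) = √54.684 = 7.3949 m/s.

Initial speed ≈ 7.4 m/s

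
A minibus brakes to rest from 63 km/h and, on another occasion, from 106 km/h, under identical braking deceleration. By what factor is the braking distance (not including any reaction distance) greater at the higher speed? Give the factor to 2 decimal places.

Braking distance d = v²/(2a), so with a fixed, d ∝ v².
Factor = (106/63)² = 1.6825² = 2.8308.

Factor ≈ 2.83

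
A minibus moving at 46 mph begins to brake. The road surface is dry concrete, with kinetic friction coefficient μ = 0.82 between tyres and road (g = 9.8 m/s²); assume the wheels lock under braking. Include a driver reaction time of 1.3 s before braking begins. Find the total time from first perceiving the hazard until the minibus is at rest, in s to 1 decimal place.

Total time ≈ 3.9 s

46 mph × 0.44704 = 20.5638 m/s.
a = μg = 0.82 × 9.8 = 8.036 m/s².
Braking time = v/a = 20.5638 / 8.036 = 2.559 s.
Total = 1.3 + 2.559 = 3.859 s.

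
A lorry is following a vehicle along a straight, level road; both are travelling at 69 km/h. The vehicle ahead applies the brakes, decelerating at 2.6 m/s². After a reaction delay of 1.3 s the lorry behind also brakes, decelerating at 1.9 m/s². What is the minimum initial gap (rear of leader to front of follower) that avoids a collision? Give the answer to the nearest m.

Minimum gap ≈ 51 m

69 km/h ÷ 3.6 = 19.1667 m/s.
Leader travels v²/(2a_L) = 367.362 / 5.200 = 70.647 m before stopping.
Follower covers v·t_r = 19.1667 × 1.3 = 24.917 m while reacting, then v²/(2a_F) = 367.362 / 3.800 = 96.674 m while braking, for a total of 24.917 + 96.674 = 121.591 m.
Since a_F ≤ a_L and the follower starts braking later, the follower is never slower than the leader, so the closest approach is when both have stopped.
Minimum gap = 121.591 − 70.647 = 50.944 m.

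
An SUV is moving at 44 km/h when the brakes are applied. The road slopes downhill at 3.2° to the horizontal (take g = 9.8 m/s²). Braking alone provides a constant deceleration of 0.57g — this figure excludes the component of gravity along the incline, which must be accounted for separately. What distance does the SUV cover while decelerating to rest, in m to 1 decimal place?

Braking distance ≈ 14.8 m

44 km/h ÷ 3.6 = 12.2222 m/s.
a = 0.57 × 9.8 = 5.586 m/s².
Gravity along the downhill slope reduces the braking deceleration: a_eff = 5.586 − 9.8·sin 3.2° = 5.586 − 0.547 = 5.039 m/s².
Braking distance = v²/(2a) = 12.2222² / (2 × 5.039) = 149.382 / 10.078 = 14.823 m.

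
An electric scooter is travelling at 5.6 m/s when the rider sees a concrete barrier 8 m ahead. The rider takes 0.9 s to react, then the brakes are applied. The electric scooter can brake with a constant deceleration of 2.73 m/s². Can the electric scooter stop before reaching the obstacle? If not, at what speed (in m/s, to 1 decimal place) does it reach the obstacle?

No — it strikes the obstacle at 3.9 m/s

Reaction distance = 5.6000 × 0.9 = 5.040 m.
Braking distance needed to stop: v²/(2a) = 31.360 / 5.460 = 5.744 m, so total needed = 5.040 + 5.744 = 10.784 m > 8 m — it cannot stop.
Distance remaining when braking begins: 8 − 5.040 = 2.960 m.
v² = v₀² − 2a·d = 31.360 − 2 × 2.730 × 2.960 = 15.198 m²/s².
v = √15.198 = 3.898 m/s.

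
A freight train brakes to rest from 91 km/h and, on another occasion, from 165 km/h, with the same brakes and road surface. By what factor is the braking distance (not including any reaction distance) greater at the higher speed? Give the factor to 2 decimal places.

Braking distance d = v²/(2a), so with a fixed, d ∝ v².
Factor = (165/91)² = 1.8132² = 3.2877.

Factor ≈ 3.29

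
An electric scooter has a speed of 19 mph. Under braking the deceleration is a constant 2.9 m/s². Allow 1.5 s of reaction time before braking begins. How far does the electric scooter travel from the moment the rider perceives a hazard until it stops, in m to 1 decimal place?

19 mph × 0.44704 = 8.4938 m/s.
Reaction distance = v·t_r = 8.4938 × 1.5 = 12.741 m.
Braking distance = v²/(2a) = 8.4938² / (2 × 2.900) = 72.145 / 5.800 = 12.439 m.
Total = 12.741 + 12.439 = 25.180 m.

Total stopping distance ≈ 25.2 m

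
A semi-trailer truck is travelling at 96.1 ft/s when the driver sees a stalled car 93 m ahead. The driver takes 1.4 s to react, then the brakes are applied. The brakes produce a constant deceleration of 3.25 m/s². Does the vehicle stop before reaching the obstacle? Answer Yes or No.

No

96.1 ft/s × 0.3048 = 29.2913 m/s.
Reaction distance = 29.2913 × 1.4 = 41.008 m.
Braking distance = v²/(2a) = 857.980 / 6.500 = 131.997 m.
Total stopping distance = 41.008 + 131.997 = 173.005 m, vs 93 m available — it cannot stop in time and overshoots by 173.005 − 93 = 80.005 m.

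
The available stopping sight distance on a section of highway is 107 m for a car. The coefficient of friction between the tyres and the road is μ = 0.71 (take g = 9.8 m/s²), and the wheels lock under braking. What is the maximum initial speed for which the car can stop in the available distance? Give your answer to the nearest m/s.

a = μg = 0.71 × 9.8 = 6.958 m/s².
v²/(2a) = d ⇒ v = √(2 × 6.958 × 107) = √1489.01 = 38.5877 m/s.

Maximum speed ≈ 39 m/s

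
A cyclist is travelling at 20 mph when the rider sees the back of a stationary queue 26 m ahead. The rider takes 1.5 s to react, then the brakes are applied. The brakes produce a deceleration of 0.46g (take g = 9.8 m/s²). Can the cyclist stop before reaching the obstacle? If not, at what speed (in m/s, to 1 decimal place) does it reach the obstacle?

Yes — it stops about 3.7 m short of the obstacle, so it never reaches it

20 mph × 0.44704 = 8.9408 m/s.
a = 0.46 × 9.8 = 4.508 m/s².
Reaction distance = 8.9408 × 1.5 = 13.411 m.
Braking distance = v²/(2a) = 79.938 / 9.016 = 8.866 m.
Total stopping distance = 13.411 + 8.866 = 22.277 m, vs 26 m available — it stops with 26 − 22.277 = 3.723 m to spare.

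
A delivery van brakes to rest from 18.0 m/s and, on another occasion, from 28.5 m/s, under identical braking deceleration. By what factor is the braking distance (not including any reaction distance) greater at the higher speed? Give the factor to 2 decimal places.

Factor ≈ 2.51

Braking distance d = v²/(2a), so with a fixed, d ∝ v².
Factor = (28.5/18.0)² = 1.5833² = 2.5068.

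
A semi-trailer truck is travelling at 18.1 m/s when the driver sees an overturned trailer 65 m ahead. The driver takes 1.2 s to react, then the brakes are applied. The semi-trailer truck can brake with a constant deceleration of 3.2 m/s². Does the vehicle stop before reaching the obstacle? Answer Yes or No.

No

Reaction distance = 18.1000 × 1.2 = 21.720 m.
Braking distance = v²/(2a) = 327.610 / 6.400 = 51.189 m.
Total stopping distance = 21.720 + 51.189 = 72.909 m, vs 65 m available — it cannot stop in time and overshoots by 72.909 − 65 = 7.909 m.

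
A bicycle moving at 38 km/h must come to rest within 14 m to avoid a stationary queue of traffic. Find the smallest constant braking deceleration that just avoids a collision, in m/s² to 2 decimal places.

Required deceleration ≈ 3.98 m/s²

38 km/h ÷ 3.6 = 10.5556 m/s.
v² = 2a·d ⇒ a = v²/(2d) = 10.5556² / (2 × 14.000) = 111.421 / 28.000 = 3.9793 m/s².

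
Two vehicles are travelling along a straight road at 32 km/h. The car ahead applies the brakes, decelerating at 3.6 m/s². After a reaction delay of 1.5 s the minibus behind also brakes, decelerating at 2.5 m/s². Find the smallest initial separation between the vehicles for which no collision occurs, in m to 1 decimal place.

Minimum gap ≈ 18.2 m

32 km/h ÷ 3.6 = 8.8889 m/s.
Leader travels v²/(2a_L) = 79.013 / 7.200 = 10.974 m before stopping.
Follower covers v·t_r = 8.8889 × 1.5 = 13.333 m while reacting, then v²/(2a_F) = 79.013 / 5.000 = 15.803 m while braking, for a total of 13.333 + 15.803 = 29.136 m.
Since a_F ≤ a_L and the follower starts braking later, the follower is never slower than the leader, so the closest approach is when both have stopped.
Minimum gap = 29.136 − 10.974 = 18.162 m.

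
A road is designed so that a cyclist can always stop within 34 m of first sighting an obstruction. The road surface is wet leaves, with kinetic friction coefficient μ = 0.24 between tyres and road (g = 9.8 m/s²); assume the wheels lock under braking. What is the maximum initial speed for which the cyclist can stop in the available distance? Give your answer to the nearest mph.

Maximum speed ≈ 28 mph

a = μg = 0.24 × 9.8 = 2.352 m/s².
v²/(2a) = d ⇒ v = √(2 × 2.352 × 34) = √159.94 = 12.6467 m/s.
12.6467 m/s ÷ 0.44704 = 28.290 mph.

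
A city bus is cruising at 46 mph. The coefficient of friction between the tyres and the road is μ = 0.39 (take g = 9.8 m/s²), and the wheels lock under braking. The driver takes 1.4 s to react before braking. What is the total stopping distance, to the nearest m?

46 mph × 0.44704 = 20.5638 m/s.
a = μg = 0.39 × 9.8 = 3.822 m/s².
Reaction distance = v·t_r = 20.5638 × 1.4 = 28.789 m.
Braking distance = v²/(2a) = 20.5638² / (2 × 3.822) = 422.870 / 7.644 = 55.321 m.
Total = 28.789 + 55.321 = 84.110 m.

Total stopping distance ≈ 84 m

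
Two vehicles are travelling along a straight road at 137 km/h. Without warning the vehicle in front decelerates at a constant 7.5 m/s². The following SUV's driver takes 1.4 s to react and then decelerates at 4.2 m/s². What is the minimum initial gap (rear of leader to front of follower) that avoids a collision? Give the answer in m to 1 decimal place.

137 km/h ÷ 3.6 = 38.0556 m/s.
Leader travels v²/(2a_L) = 1448.229 / 15.000 = 96.549 m before stopping.
Follower covers v·t_r = 38.0556 × 1.4 = 53.278 m while reacting, then v²/(2a_F) = 1448.229 / 8.400 = 172.408 m while braking, for a total of 53.278 + 172.408 = 225.686 m.
Since a_F ≤ a_L and the follower starts braking later, the follower is never slower than the leader, so the closest approach is when both have stopped.
Minimum gap = 225.686 − 96.549 = 129.137 m.

Minimum gap ≈ 129.1 m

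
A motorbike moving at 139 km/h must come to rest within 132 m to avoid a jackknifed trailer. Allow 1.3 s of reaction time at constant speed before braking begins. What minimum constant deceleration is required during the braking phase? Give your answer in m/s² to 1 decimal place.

139 km/h ÷ 3.6 = 38.6111 m/s.
Distance covered during reaction = 38.6111 × 1.3 = 50.194 m.
Distance available for braking: 132 − 50.194 = 81.806 m.
v² = 2a·d ⇒ a = v²/(2d) = 38.6111² / (2 × 81.806) = 1490.817 / 163.612 = 9.1119 m/s².

Required deceleration ≈ 9.1 m/s²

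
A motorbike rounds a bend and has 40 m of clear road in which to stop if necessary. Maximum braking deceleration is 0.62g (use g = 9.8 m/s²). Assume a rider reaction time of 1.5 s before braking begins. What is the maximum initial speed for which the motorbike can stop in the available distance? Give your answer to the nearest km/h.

Maximum speed ≈ 53 km/h

a = 0.62 × 9.8 = 6.076 m/s².
Stopping distance: v·t_r + v²/(2a) = 40 with t_r = 1.5 s and a = 6.076 m/s².
So v² + 18.228 v − 486.08 = 0.
Positive root: v = −a·t_r + √((a·t_r)² + 2a·d) = −9.114 + √(83.065 + 486.08) = 14.7428 m/s.
14.7428 m/s × 3.6 = 53.074 km/h.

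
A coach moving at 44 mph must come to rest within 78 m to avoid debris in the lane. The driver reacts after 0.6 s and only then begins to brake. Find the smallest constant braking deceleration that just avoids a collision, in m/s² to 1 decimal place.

Required deceleration ≈ 2.9 m/s²

44 mph × 0.44704 = 19.6698 m/s.
Distance covered during reaction = 19.6698 × 0.6 = 11.802 m.
Distance available for braking: 78 − 11.802 = 66.198 m.
v² = 2a·d ⇒ a = v²/(2d) = 19.6698² / (2 × 66.198) = 386.901 / 132.396 = 2.9223 m/s².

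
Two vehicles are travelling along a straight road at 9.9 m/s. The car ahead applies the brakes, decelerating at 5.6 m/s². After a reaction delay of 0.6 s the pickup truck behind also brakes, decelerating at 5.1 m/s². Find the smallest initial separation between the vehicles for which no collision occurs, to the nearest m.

Minimum gap ≈ 7 m

Leader travels v²/(2a_L) = 98.010 / 11.200 = 8.751 m before stopping.
Follower covers v·t_r = 9.9000 × 0.6 = 5.940 m while reacting, then v²/(2a_F) = 98.010 / 10.200 = 9.609 m while braking, for a total of 5.940 + 9.609 = 15.549 m.
Since a_F ≤ a_L and the follower starts braking later, the follower is never slower than the leader, so the closest approach is when both have stopped.
Minimum gap = 15.549 − 8.751 = 6.798 m.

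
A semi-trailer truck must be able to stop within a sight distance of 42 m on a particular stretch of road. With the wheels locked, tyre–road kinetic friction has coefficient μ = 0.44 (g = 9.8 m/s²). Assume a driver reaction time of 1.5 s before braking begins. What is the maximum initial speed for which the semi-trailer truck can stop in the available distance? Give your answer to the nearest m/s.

a = μg = 0.44 × 9.8 = 4.312 m/s².
Stopping distance: v·t_r + v²/(2a) = 42 with t_r = 1.5 s and a = 4.312 m/s².
So v² + 12.936 v − 362.21 = 0.
Positive root: v = −a·t_r + √((a·t_r)² + 2a·d) = −6.468 + √(41.835 + 362.21) = 13.6329 m/s.

Maximum speed ≈ 14 m/s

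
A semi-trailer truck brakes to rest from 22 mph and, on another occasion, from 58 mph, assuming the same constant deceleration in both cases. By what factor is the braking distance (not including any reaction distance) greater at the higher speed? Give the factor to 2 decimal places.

Braking distance d = v²/(2a), so with a fixed, d ∝ v².
Factor = (58/22)² = 2.6364² = 6.9506.

Factor ≈ 6.95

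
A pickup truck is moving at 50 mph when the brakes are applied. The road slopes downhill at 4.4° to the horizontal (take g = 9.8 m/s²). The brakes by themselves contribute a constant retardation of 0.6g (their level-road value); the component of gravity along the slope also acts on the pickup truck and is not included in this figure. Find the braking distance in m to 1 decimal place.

Braking distance ≈ 48.7 m

50 mph × 0.44704 = 22.3520 m/s.
a = 0.6 × 9.8 = 5.880 m/s².
Gravity along the downhill slope reduces the braking deceleration: a_eff = 5.880 − 9.8·sin 4.4° = 5.880 − 0.752 = 5.128 m/s².
Braking distance = v²/(2a) = 22.3520² / (2 × 5.128) = 499.612 / 10.256 = 48.714 m.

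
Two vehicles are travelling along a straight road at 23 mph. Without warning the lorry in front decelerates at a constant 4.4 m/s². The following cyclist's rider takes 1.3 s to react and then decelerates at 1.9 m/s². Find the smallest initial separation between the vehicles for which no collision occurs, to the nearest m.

Minimum gap ≈ 29 m

23 mph × 0.44704 = 10.2819 m/s.
Leader travels v²/(2a_L) = 105.717 / 8.800 = 12.013 m before stopping.
Follower covers v·t_r = 10.2819 × 1.3 = 13.366 m while reacting, then v²/(2a_F) = 105.717 / 3.800 = 27.820 m while braking, for a total of 13.366 + 27.820 = 41.186 m.
Since a_F ≤ a_L and the follower starts braking later, the follower is never slower than the leader, so the closest approach is when both have stopped.
Minimum gap = 41.186 − 12.013 = 29.173 m.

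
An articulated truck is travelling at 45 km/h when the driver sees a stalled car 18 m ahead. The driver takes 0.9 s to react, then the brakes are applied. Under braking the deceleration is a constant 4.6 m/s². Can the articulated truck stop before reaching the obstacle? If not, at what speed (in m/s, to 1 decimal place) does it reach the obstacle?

45 km/h ÷ 3.6 = 12.5000 m/s.
Reaction distance = 12.5000 × 0.9 = 11.250 m.
Braking distance needed to stop: v²/(2a) = 156.250 / 9.200 = 16.984 m, so total needed = 11.250 + 16.984 = 28.234 m > 18 m — it cannot stop.
Distance remaining when braking begins: 18 − 11.250 = 6.750 m.
v² = v₀² − 2a·d = 156.250 − 2 × 4.600 × 6.750 = 94.150 m²/s².
v = √94.150 = 9.703 m/s.

No — it strikes the obstacle at 9.7 m/s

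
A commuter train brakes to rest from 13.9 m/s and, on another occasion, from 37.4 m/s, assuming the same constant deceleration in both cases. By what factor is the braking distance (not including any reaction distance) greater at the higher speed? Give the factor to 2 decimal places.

Braking distance d = v²/(2a), so with a fixed, d ∝ v².
Factor = (37.4/13.9)² = 2.6906² = 7.2393.

Factor ≈ 7.24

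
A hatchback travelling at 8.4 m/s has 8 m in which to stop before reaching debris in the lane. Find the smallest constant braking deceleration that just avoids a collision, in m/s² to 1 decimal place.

Required deceleration ≈ 4.4 m/s²

v² = 2a·d ⇒ a = v²/(2d) = 8.4000² / (2 × 8.000) = 70.560 / 16.000 = 4.4100 m/s².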